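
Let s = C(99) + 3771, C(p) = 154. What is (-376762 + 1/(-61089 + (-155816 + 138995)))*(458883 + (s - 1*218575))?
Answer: -2389700020871031/25970 ≈ -9.2018e+10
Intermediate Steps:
s = 3925 (s = 154 + 3771 = 3925)
(-376762 + 1/(-61089 + (-155816 + 138995)))*(458883 + (s - 1*218575)) = (-376762 + 1/(-61089 + (-155816 + 138995)))*(458883 + (3925 - 1*218575)) = (-376762 + 1/(-61089 - 16821))*(458883 + (3925 - 218575)) = (-376762 + 1/(-77910))*(458883 - 214650) = (-376762 - 1/77910)*244233 = -29353527421/77910*244233 = -2389700020871031/25970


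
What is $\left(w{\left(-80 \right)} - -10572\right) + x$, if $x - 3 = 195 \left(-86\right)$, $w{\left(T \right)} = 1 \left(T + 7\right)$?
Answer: $-6268$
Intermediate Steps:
$w{\left(T \right)} = 7 + T$ ($w{\left(T \right)} = 1 \left(7 + T\right) = 7 + T$)
$x = -16767$ ($x = 3 + 195 \left(-86\right) = 3 - 16770 = -16767$)
$\left(w{\left(-80 \right)} - -10572\right) + x = \left(\left(7 - 80\right) - -10572\right) - 16767 = \left(-73 + \left(-4388 + 14960\right)\right) - 16767 = \left(-73 + 10572\right) - 16767 = 10499 - 16767 = -6268$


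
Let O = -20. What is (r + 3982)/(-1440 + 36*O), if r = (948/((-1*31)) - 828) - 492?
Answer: -40787/33480 ≈ -1.2183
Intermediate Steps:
r = -41868/31 (r = (948/(-31) - 828) - 492 = (948*(-1/31) - 828) - 492 = (-948/31 - 828) - 492 = -26616/31 - 492 = -41868/31 ≈ -1350.6)
(r + 3982)/(-1440 + 36*O) = (-41868/31 + 3982)/(-1440 + 36*(-20)) = 81574/(31*(-1440 - 720)) = (81574/31)/(-2160) = (81574/31)*(-1/2160) = -40787/33480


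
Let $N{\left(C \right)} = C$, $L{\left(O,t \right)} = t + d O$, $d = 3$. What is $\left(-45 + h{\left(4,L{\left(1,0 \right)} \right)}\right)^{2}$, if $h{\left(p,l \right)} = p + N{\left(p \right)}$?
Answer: $1369$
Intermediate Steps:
$L{\left(O,t \right)} = t + 3 O$
$h{\left(p,l \right)} = 2 p$ ($h{\left(p,l \right)} = p + p = 2 p$)
$\left(-45 + h{\left(4,L{\left(1,0 \right)} \right)}\right)^{2} = \left(-45 + 2 \cdot 4\right)^{2} = \left(-45 + 8\right)^{2} = \left(-37\right)^{2} = 1369$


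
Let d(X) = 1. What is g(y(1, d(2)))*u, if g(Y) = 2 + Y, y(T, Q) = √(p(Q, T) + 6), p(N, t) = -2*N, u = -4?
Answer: -16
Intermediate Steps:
y(T, Q) = √(6 - 2*Q) (y(T, Q) = √(-2*Q + 6) = √(6 - 2*Q))
g(y(1, d(2)))*u = (2 + √(6 - 2*1))*(-4) = (2 + √(6 - 2))*(-4) = (2 + √4)*(-4) = (2 + 2)*(-4) = 4*(-4) = -16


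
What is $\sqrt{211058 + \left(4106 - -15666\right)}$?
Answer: $\sqrt{230830} \approx 480.45$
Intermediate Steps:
$\sqrt{211058 + \left(4106 - -15666\right)} = \sqrt{211058 + \left(4106 + 15666\right)} = \sqrt{211058 + 19772} = \sqrt{230830}$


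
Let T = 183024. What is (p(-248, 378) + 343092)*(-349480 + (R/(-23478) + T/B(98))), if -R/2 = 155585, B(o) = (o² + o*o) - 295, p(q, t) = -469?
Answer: -26582870087598613337/222019707 ≈ -1.1973e+11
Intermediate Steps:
B(o) = -295 + 2*o² (B(o) = (o² + o²) - 295 = 2*o² - 295 = -295 + 2*o²)
R = -311170 (R = -2*155585 = -311170)
(p(-248, 378) + 343092)*(-349480 + (R/(-23478) + T/B(98))) = (-469 + 343092)*(-349480 + (-311170/(-23478) + 183024/(-295 + 2*98²))) = 342623*(-349480 + (-311170*(-1/23478) + 183024/(-295 + 2*9604))) = 342623*(-349480 + (155585/11739 + 183024/(-295 + 19208))) = 342623*(-349480 + (155585/11739 + 183024/18913)) = 342623*(-349480 + 5091097841/222019707) = 342623*(-77586356104519/222019707) = -26582870087598613337/222019707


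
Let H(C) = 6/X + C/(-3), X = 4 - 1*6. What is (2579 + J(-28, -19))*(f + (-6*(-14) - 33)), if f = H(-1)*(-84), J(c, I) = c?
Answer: 701525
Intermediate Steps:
X = -2 (X = 4 - 6 = -2)
H(C) = -3 - C/3 (H(C) = 6/(-2) + C/(-3) = 6*(-½) + C*(-⅓) = -3 - C/3)
f = 224 (f = (-3 - ⅓*(-1))*(-84) = (-3 + ⅓)*(-84) = -8/3*(-84) = 224)
(2579 + J(-28, -19))*(f + (-6*(-14) - 33)) = (2579 - 28)*(224 + (-6*(-14) - 33)) = 2551*(224 + (84 - 33)) = 2551*(224 + 51) = 2551*275 = 701525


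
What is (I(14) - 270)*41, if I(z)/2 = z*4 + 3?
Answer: -6232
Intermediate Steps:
I(z) = 6 + 8*z (I(z) = 2*(z*4 + 3) = 2*(4*z + 3) = 2*(3 + 4*z) = 6 + 8*z)
(I(14) - 270)*41 = ((6 + 8*14) - 270)*41 = ((6 + 112) - 270)*41 = (118 - 270)*41 = -152*41 = -6232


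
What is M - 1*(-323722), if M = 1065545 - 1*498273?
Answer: 890994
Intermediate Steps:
M = 567272 (M = 1065545 - 498273 = 567272)
M - 1*(-323722) = 567272 - 1*(-323722) = 567272 + 323722 = 890994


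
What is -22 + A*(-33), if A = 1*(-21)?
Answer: 671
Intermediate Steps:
A = -21
-22 + A*(-33) = -22 - 21*(-33) = -22 + 693 = 671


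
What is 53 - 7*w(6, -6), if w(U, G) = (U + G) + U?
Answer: 11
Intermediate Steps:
w(U, G) = G + 2*U (w(U, G) = (G + U) + U = G + 2*U)
53 - 7*w(6, -6) = 53 - 7*(-6 + 2*6) = 53 - 7*(-6 + 12) = 53 - 7*6 = 53 - 42 = 11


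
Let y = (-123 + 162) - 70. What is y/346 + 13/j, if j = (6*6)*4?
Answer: 17/24912 ≈ 0.00068240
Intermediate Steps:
j = 144 (j = 36*4 = 144)
y = -31 (y = 39 - 70 = -31)
y/346 + 13/j = -31/346 + 13/144 = 17/24912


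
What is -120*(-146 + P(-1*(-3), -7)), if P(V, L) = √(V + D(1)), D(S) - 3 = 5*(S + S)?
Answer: 17040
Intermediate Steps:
D(S) = 3 + 10*S (D(S) = 3 + 5*(S + S) = 3 + 5*(2*S) = 3 + 10*S)
P(V, L) = √(13 + V) (P(V, L) = √(V + (3 + 10*1)) = √(V + (3 + 10)) = √(V + 13) = √(13 + V))
-120*(-146 + P(-1*(-3), -7)) = -120*(-146 + √(13 - 1*(-3))) = -120*(-146 + √(13 + 3)) = -120*(-146 + √16) = -120*(-146 + 4) = -120*(-142) = 17040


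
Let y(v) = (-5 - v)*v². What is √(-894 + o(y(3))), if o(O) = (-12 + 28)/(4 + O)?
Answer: I*√258434/17 ≈ 29.904*I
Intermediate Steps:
y(v) = v²*(-5 - v)
o(O) = 16/(4 + O)
√(-894 + o(y(3))) = √(-894 + 16/(4 + 3²*(-5 - 1*3))) = √(-894 + 16/(4 + 9*(-5 - 3))) = √(-894 + 16/(4 + 9*(-8))) = √(-894 + 16/(4 - 72)) = √(-894 + 16/(-68)) = √(-894 + 16*(-1/68)) = √(-894 - 4/17) = √(-15202/17) = I*√258434/17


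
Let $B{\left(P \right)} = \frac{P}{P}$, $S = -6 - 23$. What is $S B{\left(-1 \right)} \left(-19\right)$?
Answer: $551$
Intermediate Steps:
$S = -29$
$B{\left(P \right)} = 1$
$S B{\left(-1 \right)} \left(-19\right) = \left(-29\right) 1 \left(-19\right) = \left(-29\right) \left(-19\right) = 551$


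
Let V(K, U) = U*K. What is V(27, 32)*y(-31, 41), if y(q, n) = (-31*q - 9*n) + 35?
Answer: 541728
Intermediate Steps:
V(K, U) = K*U
y(q, n) = 35 - 31*q - 9*n
V(27, 32)*y(-31, 41) = (27*32)*(35 - 31*(-31) - 9*41) = 864*(35 + 961 - 369) = 864*627 = 541728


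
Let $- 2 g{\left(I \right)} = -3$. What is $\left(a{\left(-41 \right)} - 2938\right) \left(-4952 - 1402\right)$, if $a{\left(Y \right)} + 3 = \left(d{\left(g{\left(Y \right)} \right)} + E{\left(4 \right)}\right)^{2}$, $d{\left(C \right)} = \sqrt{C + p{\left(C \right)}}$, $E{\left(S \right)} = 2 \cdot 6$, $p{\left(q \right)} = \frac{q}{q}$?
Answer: $17756253 - 76248 \sqrt{10} \approx 1.7515 \cdot 10^{7}$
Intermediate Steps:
$p{\left(q \right)} = 1$
$E{\left(S \right)} = 12$
$g{\left(I \right)} = \frac{3}{2}$ ($g{\left(I \right)} = \left(- \frac{1}{2}\right) \left(-3\right) = \frac{3}{2}$)
$d{\left(C \right)} = \sqrt{1 + C}$ ($d{\left(C \right)} = \sqrt{C + 1} = \sqrt{1 + C}$)
$a{\left(Y \right)} = -3 + \left(12 + \frac{\sqrt{10}}{2}\right)^{2}$ ($a{\left(Y \right)} = -3 + \left(\sqrt{1 + \frac{3}{2}} + 12\right)^{2} = -3 + \left(\sqrt{\frac{5}{2}} + 12\right)^{2} = -3 + \left(\frac{\sqrt{10}}{2} + 12\right)^{2} = -3 + \left(12 + \frac{\sqrt{10}}{2}\right)^{2}$)
$\left(a{\left(-41 \right)} - 2938\right) \left(-4952 - 1402\right) = \left(\left(\frac{287}{2} + 12 \sqrt{10}\right) - 2938\right) \left(-4952 - 1402\right) = \left(- \frac{5589}{2} + 12 \sqrt{10}\right) \left(-6354\right) = 17756253 - 76248 \sqrt{10}$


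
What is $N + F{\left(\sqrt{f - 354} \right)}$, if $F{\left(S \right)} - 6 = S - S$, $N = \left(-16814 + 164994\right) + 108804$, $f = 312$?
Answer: $256990$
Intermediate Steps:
$N = 256984$ ($N = 148180 + 108804 = 256984$)
$F{\left(S \right)} = 6$ ($F{\left(S \right)} = 6 + \left(S - S\right) = 6 + 0 = 6$)
$N + F{\left(\sqrt{f - 354} \right)} = 256984 + 6 = 256990$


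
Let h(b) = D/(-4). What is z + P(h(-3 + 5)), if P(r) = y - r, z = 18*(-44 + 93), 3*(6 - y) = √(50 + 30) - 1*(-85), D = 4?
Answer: 2582/3 - 4*√5/3 ≈ 857.69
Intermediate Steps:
y = -67/3 - 4*√5/3 (y = 6 - (√(50 + 30) - 1*(-85))/3 = 6 - (√80 + 85)/3 = 6 - (4*√5 + 85)/3 = 6 - (85 + 4*√5)/3 = 6 + (-85/3 - 4*√5/3) = -67/3 - 4*√5/3 ≈ -25.315)
h(b) = -1 (h(b) = 4/(-4) = 4*(-¼) = -1)
z = 882 (z = 18*49 = 882)
P(r) = -67/3 - r - 4*√5/3 (P(r) = (-67/3 - 4*√5/3) - r = -67/3 - r - 4*√5/3)
z + P(h(-3 + 5)) = 882 + (-67/3 - 1*(-1) - 4*√5/3) = 882 + (-67/3 + 1 - 4*√5/3) = 882 + (-64/3 - 4*√5/3) = 2582/3 - 4*√5/3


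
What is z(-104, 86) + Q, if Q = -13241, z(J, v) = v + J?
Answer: -13259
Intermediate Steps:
z(J, v) = J + v
z(-104, 86) + Q = (-104 + 86) - 13241 = -18 - 13241 = -13259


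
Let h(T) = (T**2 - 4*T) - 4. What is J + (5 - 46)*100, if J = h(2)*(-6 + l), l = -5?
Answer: -4012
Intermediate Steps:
h(T) = -4 + T**2 - 4*T
J = 88 (J = (-4 + 2**2 - 4*2)*(-6 - 5) = (-4 + 4 - 8)*(-11) = -8*(-11) = 88)
J + (5 - 46)*100 = 88 + (5 - 46)*100 = 88 - 41*100 = 88 - 4100 = -4012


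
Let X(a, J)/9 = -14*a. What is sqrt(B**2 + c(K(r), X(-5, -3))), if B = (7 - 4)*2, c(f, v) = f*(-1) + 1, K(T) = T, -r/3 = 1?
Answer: 2*sqrt(10) ≈ 6.3246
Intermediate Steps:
r = -3 (r = -3*1 = -3)
X(a, J) = -126*a (X(a, J) = 9*(-14*a) = -126*a)
c(f, v) = 1 - f (c(f, v) = -f + 1 = 1 - f)
B = 6 (B = 3*2 = 6)
sqrt(B**2 + c(K(r), X(-5, -3))) = sqrt(6**2 + (1 - 1*(-3))) = sqrt(36 + (1 + 3)) = sqrt(36 + 4) = sqrt(40) = 2*sqrt(10)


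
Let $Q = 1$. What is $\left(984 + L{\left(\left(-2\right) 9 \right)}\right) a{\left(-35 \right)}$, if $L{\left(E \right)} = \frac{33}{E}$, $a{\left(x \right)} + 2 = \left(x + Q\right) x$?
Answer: $1166814$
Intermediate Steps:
$a{\left(x \right)} = -2 + x \left(1 + x\right)$ ($a{\left(x \right)} = -2 + \left(x + 1\right) x = -2 + \left(1 + x\right) x = -2 + x \left(1 + x\right)$)
$\left(984 + L{\left(\left(-2\right) 9 \right)}\right) a{\left(-35 \right)} = \left(984 + \frac{33}{\left(-2\right) 9}\right) \left(-2 - 35 + \left(-35\right)^{2}\right) = \left(984 + \frac{33}{-18}\right) \left(-2 - 35 + 1225\right) = \left(984 + 33 \left(- \frac{1}{18}\right)\right) 1188 = \left(984 - \frac{11}{6}\right) 1188 = \frac{5893}{6} \cdot 1188 = 1166814$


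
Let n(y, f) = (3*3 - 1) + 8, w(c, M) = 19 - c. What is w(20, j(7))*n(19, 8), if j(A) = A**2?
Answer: -16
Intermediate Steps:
n(y, f) = 16 (n(y, f) = (9 - 1) + 8 = 8 + 8 = 16)
w(20, j(7))*n(19, 8) = (19 - 1*20)*16 = (19 - 20)*16 = -1*16 = -16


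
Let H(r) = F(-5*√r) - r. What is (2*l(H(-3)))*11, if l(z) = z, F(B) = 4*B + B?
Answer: 66 - 550*I*√3 ≈ 66.0 - 952.63*I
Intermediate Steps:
F(B) = 5*B
H(r) = -r - 25*√r (H(r) = 5*(-5*√r) - r = -25*√r - r = -r - 25*√r)
(2*l(H(-3)))*11 = (2*(-1*(-3) - 25*I*√3))*11 = (2*(3 - 25*I*√3))*11 = (6 - 50*I*√3)*11 = 66 - 550*I*√3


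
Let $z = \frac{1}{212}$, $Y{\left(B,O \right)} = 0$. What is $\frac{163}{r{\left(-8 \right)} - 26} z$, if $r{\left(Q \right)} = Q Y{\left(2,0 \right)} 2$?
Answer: $- \frac{163}{5512} \approx -0.029572$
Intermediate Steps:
$z = \frac{1}{212} \approx 0.004717$
$r{\left(Q \right)} = 0$ ($r{\left(Q \right)} = Q 0 \cdot 2 = 0 \cdot 2 = 0$)
$\frac{163}{r{\left(-8 \right)} - 26} z = \frac{163}{0 - 26} \cdot \frac{1}{212} = \frac{163}{-26} \cdot \frac{1}{212} = 163 \left(- \frac{1}{26}\right) \frac{1}{212} = \left(- \frac{163}{26}\right) \frac{1}{212} = - \frac{163}{5512}$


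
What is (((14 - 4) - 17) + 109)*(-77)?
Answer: -7854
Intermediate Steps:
(((14 - 4) - 17) + 109)*(-77) = ((10 - 17) + 109)*(-77) = (-7 + 109)*(-77) = 102*(-77) = -7854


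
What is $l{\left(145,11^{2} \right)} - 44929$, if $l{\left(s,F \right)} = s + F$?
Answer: $-44663$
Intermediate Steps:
$l{\left(s,F \right)} = F + s$
$l{\left(145,11^{2} \right)} - 44929 = \left(11^{2} + 145\right) - 44929 = \left(121 + 145\right) - 44929 = 266 - 44929 = -44663$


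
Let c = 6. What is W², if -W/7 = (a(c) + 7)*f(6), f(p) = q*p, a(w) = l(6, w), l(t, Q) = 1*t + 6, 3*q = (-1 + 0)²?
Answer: 70756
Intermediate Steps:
q = ⅓ (q = (-1 + 0)²/3 = (⅓)*(-1)² = (⅓)*1 = ⅓ ≈ 0.33333)
l(t, Q) = 6 + t (l(t, Q) = t + 6 = 6 + t)
a(w) = 12 (a(w) = 6 + 6 = 12)
f(p) = p/3
W = -266 (W = -7*(12 + 7)*(⅓)*6 = -133*2 = -7*38 = -266)
W² = (-266)² = 70756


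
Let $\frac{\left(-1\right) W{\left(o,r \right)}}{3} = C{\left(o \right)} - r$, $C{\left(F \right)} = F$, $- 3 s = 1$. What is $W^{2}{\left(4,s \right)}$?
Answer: $169$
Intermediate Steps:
$s = - \frac{1}{3}$ ($s = \left(- \frac{1}{3}\right) 1 = - \frac{1}{3} \approx -0.33333$)
$W{\left(o,r \right)} = - 3 o + 3 r$ ($W{\left(o,r \right)} = - 3 \left(o - r\right) = - 3 o + 3 r$)
$W^{2}{\left(4,s \right)} = \left(\left(-3\right) 4 + 3 \left(- \frac{1}{3}\right)\right)^{2} = \left(-12 - 1\right)^{2} = \left(-13\right)^{2} = 169$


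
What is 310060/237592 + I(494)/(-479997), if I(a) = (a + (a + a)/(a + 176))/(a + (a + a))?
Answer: 1780618206407/1364448386430 ≈ 1.3050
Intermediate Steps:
I(a) = (a + 2*a/(176 + a))/(3*a) (I(a) = (a + (2*a)/(176 + a))/(a + 2*a) = (a + 2*a/(176 + a))/((3*a)) = (a + 2*a/(176 + a))*(1/(3*a)) = (a + 2*a/(176 + a))/(3*a))
310060/237592 + I(494)/(-479997) = 310060/237592 + ((178 + 494)/(3*(176 + 494)))/(-479997) = 310060*(1/237592) + ((⅓)*672/670)*(-1/479997) = 77515/59398 + ((⅓)*(1/670)*672)*(-1/479997) = 77515/59398 + (112/335)*(-1/479997) = 77515/59398 - 16/22971285 = 1780618206407/1364448386430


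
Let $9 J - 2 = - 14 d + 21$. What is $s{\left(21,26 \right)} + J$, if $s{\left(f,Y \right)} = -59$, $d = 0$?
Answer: $- \frac{508}{9} \approx -56.444$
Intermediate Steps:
$J = \frac{23}{9}$ ($J = \frac{2}{9} + \frac{\left(-14\right) 0 + 21}{9} = \frac{2}{9} + \frac{0 + 21}{9} = \frac{2}{9} + \frac{1}{9} \cdot 21 = \frac{2}{9} + \frac{7}{3} = \frac{23}{9} \approx 2.5556$)
$s{\left(21,26 \right)} + J = -59 + \frac{23}{9} = - \frac{508}{9}$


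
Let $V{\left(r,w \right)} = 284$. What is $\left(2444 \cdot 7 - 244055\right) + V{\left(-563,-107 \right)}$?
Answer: $-226663$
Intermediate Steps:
$\left(2444 \cdot 7 - 244055\right) + V{\left(-563,-107 \right)} = \left(2444 \cdot 7 - 244055\right) + 284 = \left(17108 - 244055\right) + 284 = -226947 + 284 = -226663$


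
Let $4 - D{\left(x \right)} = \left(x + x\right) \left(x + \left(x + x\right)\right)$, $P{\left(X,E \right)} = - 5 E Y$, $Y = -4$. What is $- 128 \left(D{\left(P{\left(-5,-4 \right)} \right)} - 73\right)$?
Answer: $4924032$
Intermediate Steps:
$P{\left(X,E \right)} = 20 E$ ($P{\left(X,E \right)} = - 5 E \left(-4\right) = 20 E$)
$D{\left(x \right)} = 4 - 6 x^{2}$ ($D{\left(x \right)} = 4 - \left(x + x\right) \left(x + \left(x + x\right)\right) = 4 - 2 x \left(x + 2 x\right) = 4 - 2 x 3 x = 4 - 6 x^{2}$)
$- 128 \left(D{\left(P{\left(-5,-4 \right)} \right)} - 73\right) = - 128 \left(\left(4 - 6 \left(20 \left(-4\right)\right)^{2}\right) - 73\right) = - 128 \left(\left(4 - 6 \left(-80\right)^{2}\right) - 73\right) = - 128 \left(\left(4 - 38400\right) - 73\right) = - 128 \left(-38396 - 73\right) = \left(-128\right) \left(-38469\right) = 4924032$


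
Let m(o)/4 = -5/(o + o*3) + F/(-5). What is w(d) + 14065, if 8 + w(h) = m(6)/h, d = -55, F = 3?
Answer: 23194147/1650 ≈ 14057.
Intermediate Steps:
m(o) = -12/5 - 5/o (m(o) = 4*(-5/(o + o*3) + 3/(-5)) = 4*(-5/(o + 3*o) + 3*(-1/5)) = 4*(-5*1/(4*o) - 3/5) = 4*(-5/(4*o) - 3/5) = 4*(-3/5 - 5/(4*o)) = -12/5 - 5/o)
w(h) = -8 - 97/(30*h) (w(h) = -8 + (-12/5 - 5/6)/h = -8 - 97/(30*h))
w(d) + 14065 = (-8 - 97/30/(-55)) + 14065 = (-8 - 97/30*(-1/55)) + 14065 = (-8 + 97/1650) + 14065 = -13103/1650 + 14065 = 23194147/1650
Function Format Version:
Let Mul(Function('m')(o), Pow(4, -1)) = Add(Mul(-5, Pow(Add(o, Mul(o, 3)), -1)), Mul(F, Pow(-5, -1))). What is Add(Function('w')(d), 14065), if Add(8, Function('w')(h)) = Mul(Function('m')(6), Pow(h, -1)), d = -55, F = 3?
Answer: Rational(23194147, 1650) ≈ 14057.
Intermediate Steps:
Function('m')(o) = Add(Rational(-12, 5), Mul(-5, Pow(o, -1))) (Function('m')(o) = Mul(4, Add(Mul(-5, Pow(Add(o, Mul(o, 3)), -1)), Mul(3, Pow(-5, -1)))) = Mul(4, Add(Mul(-5, Pow(Add(o, Mul(3, o)), -1)), Mul(3, Rational(-1, 5)))) = Mul(4, Add(Mul(-5, Pow(Mul(4, o), -1)), Rational(-3, 5))) = Mul(4, Add(Mul(-5, Mul(Rational(1, 4), Pow(o, -1))), Rational(-3, 5))) = Mul(4, Add(Mul(Rational(-5, 4), Pow(o, -1)), Rational(-3, 5))) = Mul(4, Add(Rational(-3, 5), Mul(Rational(-5, 4), Pow(o, -1)))) = Add(Rational(-12, 5), Mul(-5, Pow(o, -1))))
Function('w')(h) = Add(-8, Mul(Rational(-97, 30), Pow(h, -1))) (Function('w')(h) = Add(-8, Mul(Add(Rational(-12, 5), Mul(-5, Pow(6, -1))), Pow(h, -1))) = Add(-8, Mul(Add(Rational(-12, 5), Mul(-5, Rational(1, 6))), Pow(h, -1))) = Add(-8, Mul(Add(Rational(-12, 5), Rational(-5, 6)), Pow(h, -1))) = Add(-8, Mul(Rational(-97, 30), Pow(h, -1))))
Add(Function('w')(d), 14065) = Add(Add(-8, Mul(Rational(-97, 30), Pow(-55, -1))), 14065) = Add(Add(-8, Mul(Rational(-97, 30), Rational(-1, 55))), 14065) = Add(Add(-8, Rational(97, 1650)), 14065) = Add(Rational(-13103, 1650), 14065) = Rational(23194147, 1650)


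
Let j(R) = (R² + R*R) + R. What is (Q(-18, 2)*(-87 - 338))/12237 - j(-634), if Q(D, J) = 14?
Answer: -9829718836/12237 ≈ -8.0328e+5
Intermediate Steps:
j(R) = R + 2*R² (j(R) = (R² + R²) + R = 2*R² + R = R + 2*R²)
(Q(-18, 2)*(-87 - 338))/12237 - j(-634) = (14*(-87 - 338))/12237 - (-634)*(1 + 2*(-634)) = (14*(-425))*(1/12237) - (-634)*(1 - 1268) = -5950*1/12237 - (-634)*(-1267) = -5950/12237 - 1*803278 = -5950/12237 - 803278 = -9829718836/12237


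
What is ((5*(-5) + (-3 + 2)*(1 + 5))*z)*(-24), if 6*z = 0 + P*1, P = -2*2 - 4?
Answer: -992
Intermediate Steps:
P = -8 (P = -4 - 4 = -8)
z = -4/3 (z = (0 - 8*1)/6 = (0 - 8)/6 = (⅙)*(-8) = -4/3 ≈ -1.3333)
((5*(-5) + (-3 + 2)*(1 + 5))*z)*(-24) = ((5*(-5) + (-3 + 2)*(1 + 5))*(-4/3))*(-24) = ((-25 - 1*6)*(-4/3))*(-24) = ((-25 - 6)*(-4/3))*(-24) = -31*(-4/3)*(-24) = (124/3)*(-24) = -992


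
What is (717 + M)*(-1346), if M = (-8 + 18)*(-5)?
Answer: -897782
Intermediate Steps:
M = -50 (M = 10*(-5) = -50)
(717 + M)*(-1346) = (717 - 50)*(-1346) = 667*(-1346) = -897782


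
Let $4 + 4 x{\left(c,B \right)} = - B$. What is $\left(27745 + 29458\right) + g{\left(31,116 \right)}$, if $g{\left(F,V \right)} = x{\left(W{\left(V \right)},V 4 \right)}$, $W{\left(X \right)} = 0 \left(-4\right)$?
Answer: $57086$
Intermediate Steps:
$W{\left(X \right)} = 0$
$x{\left(c,B \right)} = -1 - \frac{B}{4}$ ($x{\left(c,B \right)} = -1 + \frac{\left(-1\right) B}{4} = -1 - \frac{B}{4}$)
$g{\left(F,V \right)} = -1 - V$ ($g{\left(F,V \right)} = -1 - \frac{V 4}{4} = -1 - \frac{4 V}{4} = -1 - V$)
$\left(27745 + 29458\right) + g{\left(31,116 \right)} = \left(27745 + 29458\right) - 117 = 57203 - 117 = 57086$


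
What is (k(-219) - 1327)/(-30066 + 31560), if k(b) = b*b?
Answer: 23317/747 ≈ 31.214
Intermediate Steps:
k(b) = b²
(k(-219) - 1327)/(-30066 + 31560) = ((-219)² - 1327)/(-30066 + 31560) = (47961 - 1327)/1494 = 46634*(1/1494) = 23317/747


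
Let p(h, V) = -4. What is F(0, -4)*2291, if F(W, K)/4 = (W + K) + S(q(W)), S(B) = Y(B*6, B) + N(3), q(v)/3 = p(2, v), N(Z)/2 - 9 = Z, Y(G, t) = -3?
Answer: 155788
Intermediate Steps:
N(Z) = 18 + 2*Z
q(v) = -12 (q(v) = 3*(-4) = -12)
S(B) = 21 (S(B) = -3 + (18 + 2*3) = -3 + (18 + 6) = -3 + 24 = 21)
F(W, K) = 84 + 4*K + 4*W (F(W, K) = 4*((W + K) + 21) = 4*((K + W) + 21) = 4*(21 + K + W) = 84 + 4*K + 4*W)
F(0, -4)*2291 = (84 + 4*(-4) + 4*0)*2291 = (84 - 16 + 0)*2291 = 68*2291 = 155788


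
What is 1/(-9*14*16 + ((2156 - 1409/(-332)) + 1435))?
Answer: 332/524309 ≈ 0.00063321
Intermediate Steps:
1/(-9*14*16 + ((2156 - 1409/(-332)) + 1435)) = 1/(-126*16 + ((2156 - 1409*(-1/332)) + 1435)) = 1/(-2016 + ((2156 + 1409/332) + 1435)) = 1/(-2016 + (717201/332 + 1435)) = 1/(-2016 + 1193621/332) = 1/(524309/332) = 332/524309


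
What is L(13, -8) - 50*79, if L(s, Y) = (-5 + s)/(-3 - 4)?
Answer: -27658/7 ≈ -3951.1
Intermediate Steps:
L(s, Y) = 5/7 - s/7 (L(s, Y) = (-5 + s)/(-7) = (-5 + s)*(-1/7) = 5/7 - s/7)
L(13, -8) - 50*79 = (5/7 - 1/7*13) - 50*79 = (5/7 - 13/7) - 3950 = -8/7 - 3950 = -27658/7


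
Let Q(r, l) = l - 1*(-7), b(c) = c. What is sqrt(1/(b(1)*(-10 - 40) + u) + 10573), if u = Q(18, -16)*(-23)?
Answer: sqrt(260614034)/157 ≈ 102.83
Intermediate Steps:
Q(r, l) = 7 + l (Q(r, l) = l + 7 = 7 + l)
u = 207 (u = (7 - 16)*(-23) = -9*(-23) = 207)
sqrt(1/(b(1)*(-10 - 40) + u) + 10573) = sqrt(1/(1*(-10 - 40) + 207) + 10573) = sqrt(1/(1*(-50) + 207) + 10573) = sqrt(1/(-50 + 207) + 10573) = sqrt(1/157 + 10573) = sqrt(1659962/157) = sqrt(260614034)/157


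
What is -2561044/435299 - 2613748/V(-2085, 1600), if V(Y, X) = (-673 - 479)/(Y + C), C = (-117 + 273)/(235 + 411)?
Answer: -63845303466316669/13497751392 ≈ -4.7301e+6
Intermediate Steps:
C = 78/323 (C = 156/646 = 156*(1/646) = 78/323 ≈ 0.24149)
V(Y, X) = -1152/(78/323 + Y) (V(Y, X) = (-673 - 479)/(Y + 78/323) = -1152/(78/323 + Y))
-2561044/435299 - 2613748/V(-2085, 1600) = -2561044/435299 - 2613748/((-372096/(78 + 323*(-2085)))) = -2561044*1/435299 - 2613748/((-372096/(78 - 673455))) = -2561044/435299 - 2613748/((-372096/(-673377))) = -2561044/435299 - 2613748/((-372096*(-1/673377))) = -2561044/435299 - 2613748/124032/224459 = -2561044/435299 - 2613748*224459/124032 = -2561044/435299 - 146669815583/31008 = -63845303466316669/13497751392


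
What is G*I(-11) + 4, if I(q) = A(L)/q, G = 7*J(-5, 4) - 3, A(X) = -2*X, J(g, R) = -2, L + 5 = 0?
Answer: 214/11 ≈ 19.455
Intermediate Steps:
L = -5 (L = -5 + 0 = -5)
G = -17 (G = 7*(-2) - 3 = -14 - 3 = -17)
I(q) = 10/q (I(q) = (-2*(-5))/q = 10/q)
G*I(-11) + 4 = -170/(-11) + 4 = -170*(-1)/11 + 4 = -17*(-10/11) + 4 = 170/11 + 4 = 214/11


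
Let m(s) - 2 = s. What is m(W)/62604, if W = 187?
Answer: 21/6956 ≈ 0.0030190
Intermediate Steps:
m(s) = 2 + s
m(W)/62604 = (2 + 187)/62604 = 189*(1/62604) = 21/6956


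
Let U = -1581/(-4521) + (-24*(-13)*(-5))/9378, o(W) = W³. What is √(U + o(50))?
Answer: √693513805330339521/2355441 ≈ 353.55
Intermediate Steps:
U = 431881/2355441 (U = -1581*(-1/4521) + (312*(-5))*(1/9378) = 527/1507 - 1560*1/9378 = 527/1507 - 260/1563 = 431881/2355441 ≈ 0.18335)
√(U + o(50)) = √(431881/2355441 + 50³) = √(431881/2355441 + 125000) = √(294430556881/2355441) = √693513805330339521/2355441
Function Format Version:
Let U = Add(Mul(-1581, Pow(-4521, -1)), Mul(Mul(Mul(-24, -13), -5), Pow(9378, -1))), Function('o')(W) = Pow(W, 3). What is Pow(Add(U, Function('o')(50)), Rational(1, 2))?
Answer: Mul(Rational(1, 2355441), Pow(693513805330339521, Rational(1, 2))) ≈ 353.55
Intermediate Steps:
U = Rational(431881, 2355441) (U = Add(Mul(-1581, Rational(-1, 4521)), Mul(Mul(312, -5), Rational(1, 9378))) = Add(Rational(527, 1507), Mul(-1560, Rational(1, 9378))) = Add(Rational(527, 1507), Rational(-260, 1563)) = Rational(431881, 2355441) ≈ 0.18335)
Pow(Add(U, Function('o')(50)), Rational(1, 2)) = Pow(Add(Rational(431881, 2355441), Pow(50, 3)), Rational(1, 2)) = Pow(Add(Rational(431881, 2355441), 125000), Rational(1, 2)) = Pow(Rational(294430556881, 2355441), Rational(1, 2)) = Mul(Rational(1, 2355441), Pow(693513805330339521, Rational(1, 2)))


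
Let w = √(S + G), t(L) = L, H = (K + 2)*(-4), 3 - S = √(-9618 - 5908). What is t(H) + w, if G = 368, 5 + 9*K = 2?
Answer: -20/3 + √(371 - I*√15526) ≈ 12.857 - 3.191*I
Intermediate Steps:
K = -⅓ (K = -5/9 + (⅑)*2 = -5/9 + 2/9 = -⅓ ≈ -0.33333)
S = 3 - I*√15526 (S = 3 - √(-9618 - 5908) = 3 - √(-15526) = 3 - I*√15526 ≈ 3.0 - 124.6*I)
H = -20/3 (H = (-⅓ + 2)*(-4) = (5/3)*(-4) = -20/3 ≈ -6.6667)
w = √(371 - I*√15526) (w = √((3 - I*√15526) + 368) = √(371 - I*√15526) ≈ 19.524 - 3.191*I)
t(H) + w = -20/3 + √(371 - I*√15526)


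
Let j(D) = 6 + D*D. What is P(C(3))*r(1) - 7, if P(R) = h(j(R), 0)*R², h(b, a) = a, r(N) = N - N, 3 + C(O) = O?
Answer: -7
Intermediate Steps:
C(O) = -3 + O
r(N) = 0
j(D) = 6 + D²
P(R) = 0 (P(R) = 0*R² = 0)
P(C(3))*r(1) - 7 = 0*0 - 7 = 0 - 7 = -7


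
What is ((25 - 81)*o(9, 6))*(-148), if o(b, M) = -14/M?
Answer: -58016/3 ≈ -19339.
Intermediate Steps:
((25 - 81)*o(9, 6))*(-148) = ((25 - 81)*(-14/6))*(-148) = -(-784)/6*(-148) = -56*(-7/3)*(-148) = (392/3)*(-148) = -58016/3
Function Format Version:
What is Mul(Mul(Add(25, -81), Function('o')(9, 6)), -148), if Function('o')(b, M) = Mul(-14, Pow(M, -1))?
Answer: Rational(-58016, 3) ≈ -19339.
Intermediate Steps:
Mul(Mul(Add(25, -81), Function('o')(9, 6)), -148) = Mul(Mul(Add(25, -81), Mul(-14, Pow(6, -1))), -148) = Mul(Mul(-56, Mul(-14, Rational(1, 6))), -148) = Mul(Mul(-56, Rational(-7, 3)), -148) = Mul(Rational(392, 3), -148) = Rational(-58016, 3)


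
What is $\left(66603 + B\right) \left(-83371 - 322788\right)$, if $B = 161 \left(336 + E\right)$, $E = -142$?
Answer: $-39737378083$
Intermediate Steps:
$B = 31234$ ($B = 161 \left(336 - 142\right) = 161 \cdot 194 = 31234$)
$\left(66603 + B\right) \left(-83371 - 322788\right) = \left(66603 + 31234\right) \left(-83371 - 322788\right) = 97837 \left(-406159\right) = -39737378083$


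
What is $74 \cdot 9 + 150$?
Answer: $816$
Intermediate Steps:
$74 \cdot 9 + 150 = 666 + 150 = 816$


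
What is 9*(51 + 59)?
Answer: 990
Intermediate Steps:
9*(51 + 59) = 9*110 = 990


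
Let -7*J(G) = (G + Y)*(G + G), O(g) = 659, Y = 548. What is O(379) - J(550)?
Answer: 1212413/7 ≈ 1.7320e+5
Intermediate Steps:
J(G) = -2*G*(548 + G)/7 (J(G) = -(G + 548)*(G + G)/7 = -(548 + G)*2*G/7 = -2*G*(548 + G)/7)
O(379) - J(550) = 659 - (-2)*550*(548 + 550)/7 = 659 - (-2)*550*1098/7 = 659 - 1*(-1207800/7) = 659 + 1207800/7 = 1212413/7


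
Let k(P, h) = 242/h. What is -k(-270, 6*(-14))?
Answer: 121/42 ≈ 2.8810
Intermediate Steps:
-k(-270, 6*(-14)) = -242/(6*(-14)) = -242/(-84) = -242*(-1)/84 = -1*(-121/42) = 121/42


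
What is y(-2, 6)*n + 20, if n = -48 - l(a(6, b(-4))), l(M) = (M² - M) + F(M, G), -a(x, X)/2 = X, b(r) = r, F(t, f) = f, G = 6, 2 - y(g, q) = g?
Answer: -420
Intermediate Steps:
y(g, q) = 2 - g
a(x, X) = -2*X
l(M) = 6 + M² - M (l(M) = (M² - M) + 6 = 6 + M² - M)
n = -110 (n = -48 - (6 + (-2*(-4))² - (-2)*(-4)) = -48 - (6 + 8² - 1*8) = -48 - (6 + 64 - 8) = -48 - 1*62 = -48 - 62 = -110)
y(-2, 6)*n + 20 = (2 - 1*(-2))*(-110) + 20 = (2 + 2)*(-110) + 20 = 4*(-110) + 20 = -440 + 20 = -420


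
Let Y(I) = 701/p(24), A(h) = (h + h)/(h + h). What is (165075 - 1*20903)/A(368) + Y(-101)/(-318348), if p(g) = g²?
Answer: 26436595884355/183368448 ≈ 1.4417e+5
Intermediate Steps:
A(h) = 1 (A(h) = (2*h)/((2*h)) = (2*h)*(1/(2*h)) = 1)
Y(I) = 701/576 (Y(I) = 701/(24²) = 701/576)
(165075 - 1*20903)/A(368) + Y(-101)/(-318348) = (165075 - 1*20903)/1 + (701/576)/(-318348) = (165075 - 20903)*1 + (701/576)*(-1/318348) = 144172*1 - 701/183368448 = 144172 - 701/183368448 = 26436595884355/183368448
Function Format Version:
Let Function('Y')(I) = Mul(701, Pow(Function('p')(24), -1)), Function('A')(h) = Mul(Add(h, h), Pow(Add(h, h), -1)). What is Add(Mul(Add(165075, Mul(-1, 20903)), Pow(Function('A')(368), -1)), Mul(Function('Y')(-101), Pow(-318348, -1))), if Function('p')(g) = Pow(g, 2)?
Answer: Rational(26436595884355, 183368448) ≈ 1.4417e+5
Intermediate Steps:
Function('A')(h) = 1 (Function('A')(h) = Mul(Mul(2, h), Pow(Mul(2, h), -1)) = Mul(Mul(2, h), Mul(Rational(1, 2), Pow(h, -1))) = 1)
Function('Y')(I) = Rational(701, 576) (Function('Y')(I) = Mul(701, Pow(Pow(24, 2), -1)) = Mul(701, Pow(576, -1)) = Mul(701, Rational(1, 576)) = Rational(701, 576))
Add(Mul(Add(165075, Mul(-1, 20903)), Pow(Function('A')(368), -1)), Mul(Function('Y')(-101), Pow(-318348, -1))) = Add(Mul(Add(165075, Mul(-1, 20903)), Pow(1, -1)), Mul(Rational(701, 576), Pow(-318348, -1))) = Add(Mul(Add(165075, -20903), 1), Mul(Rational(701, 576), Rational(-1, 318348))) = Add(Mul(144172, 1), Rational(-701, 183368448)) = Add(144172, Rational(-701, 183368448)) = Rational(26436595884355, 183368448)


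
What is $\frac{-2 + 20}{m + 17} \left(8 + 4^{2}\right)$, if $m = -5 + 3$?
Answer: $\frac{144}{5} \approx 28.8$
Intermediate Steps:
$m = -2$
$\frac{-2 + 20}{m + 17} \left(8 + 4^{2}\right) = \frac{-2 + 20}{-2 + 17} \left(8 + 4^{2}\right) = \frac{18}{15} \left(8 + 16\right) = 18 \cdot \frac{1}{15} \cdot 24 = \frac{6}{5} \cdot 24 = \frac{144}{5}$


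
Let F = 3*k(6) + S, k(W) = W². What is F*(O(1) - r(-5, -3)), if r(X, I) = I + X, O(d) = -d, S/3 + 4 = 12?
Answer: 924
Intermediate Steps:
S = 24 (S = -12 + 3*12 = -12 + 36 = 24)
F = 132 (F = 3*6² + 24 = 3*36 + 24 = 108 + 24 = 132)
F*(O(1) - r(-5, -3)) = 132*(-1*1 - (-3 - 5)) = 132*(-1 - 1*(-8)) = 132*(-1 + 8) = 132*7 = 924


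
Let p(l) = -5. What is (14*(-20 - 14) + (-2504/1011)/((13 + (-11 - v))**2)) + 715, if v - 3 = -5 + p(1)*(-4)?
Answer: 7731815/32352 ≈ 238.99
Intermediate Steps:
v = 18 (v = 3 + (-5 - 5*(-4)) = 3 + (-5 + 20) = 3 + 15 = 18)
(14*(-20 - 14) + (-2504/1011)/((13 + (-11 - v))**2)) + 715 = (14*(-20 - 14) + (-2504/1011)/((13 + (-11 - 1*18))**2)) + 715 = (14*(-34) + (-2504*1/1011)/((13 + (-11 - 18))**2)) + 715 = (-476 - 2504/(1011*(13 - 29)**2)) + 715 = (-476 - 2504/(1011*((-16)**2))) + 715 = (-476 - 2504/1011/256) + 715 = (-476 - 2504/1011*1/256) + 715 = (-476 - 313/32352) + 715 = -15399865/32352 + 715 = 7731815/32352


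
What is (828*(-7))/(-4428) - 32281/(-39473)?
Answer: 10325716/4855179 ≈ 2.1267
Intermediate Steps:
(828*(-7))/(-4428) - 32281/(-39473) = -5796*(-1/4428) - 32281*(-1/39473) = 161/123 + 32281/39473 = 10325716/4855179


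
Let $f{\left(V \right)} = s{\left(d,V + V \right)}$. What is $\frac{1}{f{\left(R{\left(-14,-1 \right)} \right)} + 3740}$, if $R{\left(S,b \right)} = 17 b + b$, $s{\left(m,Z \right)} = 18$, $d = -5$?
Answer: $\frac{1}{3758} \approx 0.0002661$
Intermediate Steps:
$R{\left(S,b \right)} = 18 b$
$f{\left(V \right)} = 18$
$\frac{1}{f{\left(R{\left(-14,-1 \right)} \right)} + 3740} = \frac{1}{18 + 3740} = \frac{1}{3758}$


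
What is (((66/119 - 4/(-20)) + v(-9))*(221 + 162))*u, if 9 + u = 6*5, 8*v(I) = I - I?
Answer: 515901/85 ≈ 6069.4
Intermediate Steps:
v(I) = 0 (v(I) = (I - I)/8 = (1/8)*0 = 0)
u = 21 (u = -9 + 6*5 = -9 + 30 = 21)
(((66/119 - 4/(-20)) + v(-9))*(221 + 162))*u = (((66/119 - 4/(-20)) + 0)*(221 + 162))*21 = (((66*(1/119) - 4*(-1/20)) + 0)*383)*21 = (((66/119 + 1/5) + 0)*383)*21 = ((449/595 + 0)*383)*21 = ((449/595)*383)*21 = (171967/595)*21 = 515901/85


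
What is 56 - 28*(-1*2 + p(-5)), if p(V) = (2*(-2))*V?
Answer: -448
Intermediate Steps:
p(V) = -4*V
56 - 28*(-1*2 + p(-5)) = 56 - 28*(-1*2 - 4*(-5)) = 56 - 28*(-2 + 20) = 56 - 28*18 = 56 - 504 = -448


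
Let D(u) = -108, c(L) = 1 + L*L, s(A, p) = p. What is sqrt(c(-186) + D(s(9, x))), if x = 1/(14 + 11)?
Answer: sqrt(34489) ≈ 185.71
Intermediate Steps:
x = 1/25 ≈ 0.040000
c(L) = 1 + L**2
sqrt(c(-186) + D(s(9, x))) = sqrt((1 + (-186)**2) - 108) = sqrt((1 + 34596) - 108) = sqrt(34597 - 108) = sqrt(34489)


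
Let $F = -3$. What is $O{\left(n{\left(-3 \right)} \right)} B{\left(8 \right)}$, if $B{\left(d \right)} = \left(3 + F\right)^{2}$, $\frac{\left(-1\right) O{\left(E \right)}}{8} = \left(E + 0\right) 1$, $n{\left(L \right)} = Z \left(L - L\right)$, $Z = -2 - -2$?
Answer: $0$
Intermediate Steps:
$Z = 0$ ($Z = -2 + 2 = 0$)
$n{\left(L \right)} = 0$ ($n{\left(L \right)} = 0 \left(L - L\right) = 0 \cdot 0 = 0$)
$O{\left(E \right)} = - 8 E$ ($O{\left(E \right)} = - 8 \left(E + 0\right) 1 = - 8 E 1 = - 8 E$)
$B{\left(d \right)} = 0$ ($B{\left(d \right)} = \left(3 - 3\right)^{2} = 0^{2} = 0$)
$O{\left(n{\left(-3 \right)} \right)} B{\left(8 \right)} = \left(-8\right) 0 \cdot 0 = 0 \cdot 0 = 0$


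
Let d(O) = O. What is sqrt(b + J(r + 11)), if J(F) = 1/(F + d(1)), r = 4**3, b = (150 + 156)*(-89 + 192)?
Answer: sqrt(45512011)/38 ≈ 177.53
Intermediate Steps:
b = 31518 (b = 306*103 = 31518)
r = 64
J(F) = 1/(1 + F) (J(F) = 1/(F + 1) = 1/(1 + F))
sqrt(b + J(r + 11)) = sqrt(31518 + 1/(1 + (64 + 11))) = sqrt(31518 + 1/(1 + 75)) = sqrt(31518 + 1/76) = sqrt(2395369/76) = sqrt(45512011)/38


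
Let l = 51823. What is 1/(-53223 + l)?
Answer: -1/1400 ≈ -0.00071429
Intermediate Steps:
1/(-53223 + l) = 1/(-53223 + 51823) = 1/(-1400) = -1/1400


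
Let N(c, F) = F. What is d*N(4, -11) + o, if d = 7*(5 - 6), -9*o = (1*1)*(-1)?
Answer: 694/9 ≈ 77.111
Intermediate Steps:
o = ⅑ (o = -1*1*(-1)/9 = -(-1)/9 = -⅑*(-1) = ⅑ ≈ 0.11111)
d = -7 (d = 7*(-1) = -7)
d*N(4, -11) + o = -7*(-11) + ⅑ = 77 + ⅑ = 694/9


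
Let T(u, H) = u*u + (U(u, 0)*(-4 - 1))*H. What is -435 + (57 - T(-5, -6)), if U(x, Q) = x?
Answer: -253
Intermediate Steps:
T(u, H) = u² - 5*H*u (T(u, H) = u*u + (u*(-4 - 1))*H = u² + (u*(-5))*H = u² + (-5*u)*H = u² - 5*H*u)
-435 + (57 - T(-5, -6)) = -435 + (57 - (-5)*(-5 - 5*(-6))) = -435 + (57 - (-5)*(-5 + 30)) = -435 + (57 - (-5)*25) = -435 + (57 - 1*(-125)) = -435 + (57 + 125) = -435 + 182 = -253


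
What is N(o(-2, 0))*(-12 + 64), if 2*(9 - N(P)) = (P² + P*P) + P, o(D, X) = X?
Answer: 468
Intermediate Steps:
N(P) = 9 - P² - P/2 (N(P) = 9 - ((P² + P*P) + P)/2 = 9 - ((P² + P²) + P)/2 = 9 - (2*P² + P)/2 = 9 - (P + 2*P²)/2 = 9 + (-P² - P/2) = 9 - P² - P/2)
N(o(-2, 0))*(-12 + 64) = (9 - 1*0² - ½*0)*(-12 + 64) = (9 - 1*0 + 0)*52 = (9 + 0 + 0)*52 = 9*52 = 468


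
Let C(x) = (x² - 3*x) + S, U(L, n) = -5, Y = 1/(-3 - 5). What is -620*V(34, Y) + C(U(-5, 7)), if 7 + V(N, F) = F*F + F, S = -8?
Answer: 71037/16 ≈ 4439.8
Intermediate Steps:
Y = -⅛ (Y = 1/(-8) = -⅛ ≈ -0.12500)
C(x) = -8 + x² - 3*x (C(x) = (x² - 3*x) - 8 = -8 + x² - 3*x)
V(N, F) = -7 + F + F² (V(N, F) = -7 + (F*F + F) = -7 + (F² + F) = -7 + (F + F²) = -7 + F + F²)
-620*V(34, Y) + C(U(-5, 7)) = -620*(-7 - ⅛ + (-⅛)²) + (-8 + (-5)² - 3*(-5)) = -620*(-7 - ⅛ + 1/64) + (-8 + 25 + 15) = -620*(-455/64) + 32 = 70525/16 + 32 = 71037/16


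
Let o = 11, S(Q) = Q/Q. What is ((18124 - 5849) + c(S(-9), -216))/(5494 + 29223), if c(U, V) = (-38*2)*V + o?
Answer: 28702/34717 ≈ 0.82674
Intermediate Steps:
S(Q) = 1
c(U, V) = 11 - 76*V (c(U, V) = (-38*2)*V + 11 = -76*V + 11 = 11 - 76*V)
((18124 - 5849) + c(S(-9), -216))/(5494 + 29223) = ((18124 - 5849) + (11 - 76*(-216)))/(5494 + 29223) = (12275 + (11 + 16416))/34717 = (12275 + 16427)*(1/34717) = 28702*(1/34717) = 28702/34717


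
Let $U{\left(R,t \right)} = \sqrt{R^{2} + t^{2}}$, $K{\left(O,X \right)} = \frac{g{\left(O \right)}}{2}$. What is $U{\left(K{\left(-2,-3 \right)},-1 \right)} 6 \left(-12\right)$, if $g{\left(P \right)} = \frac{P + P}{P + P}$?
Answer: $- 36 \sqrt{5} \approx -80.498$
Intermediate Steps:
$g{\left(P \right)} = 1$ ($g{\left(P \right)} = \frac{2 P}{2 P} = 2 P \frac{1}{2 P} = 1$)
$K{\left(O,X \right)} = \frac{1}{2}$ ($K{\left(O,X \right)} = 1 \cdot \frac{1}{2} = \frac{1}{2}$)
$U{\left(K{\left(-2,-3 \right)},-1 \right)} 6 \left(-12\right) = \sqrt{\left(\frac{1}{2}\right)^{2} + \left(-1\right)^{2}} \cdot 6 \left(-12\right) = \sqrt{\frac{1}{4} + 1} \left(-72\right) = \sqrt{\frac{5}{4}} \left(-72\right) = \frac{\sqrt{5}}{2} \left(-72\right) = - 36 \sqrt{5}$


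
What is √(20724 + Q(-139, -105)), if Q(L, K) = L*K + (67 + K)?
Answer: √35281 ≈ 187.83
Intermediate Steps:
Q(L, K) = 67 + K + K*L (Q(L, K) = K*L + (67 + K) = 67 + K + K*L)
√(20724 + Q(-139, -105)) = √(20724 + (67 - 105 - 105*(-139))) = √(20724 + (67 - 105 + 14595)) = √(20724 + 14557) = √35281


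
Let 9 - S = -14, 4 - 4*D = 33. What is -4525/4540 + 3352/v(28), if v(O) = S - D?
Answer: 12064959/109868 ≈ 109.81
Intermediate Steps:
D = -29/4 (D = 1 - ¼*33 = 1 - 33/4 = -29/4 ≈ -7.2500)
S = 23 (S = 9 - 1*(-14) = 9 + 14 = 23)
v(O) = 121/4 (v(O) = 23 - 1*(-29/4) = 23 + 29/4 = 121/4)
-4525/4540 + 3352/v(28) = -4525/4540 + 3352/(121/4) = -4525*1/4540 + 3352*(4/121) = -905/908 + 13408/121 = 12064959/109868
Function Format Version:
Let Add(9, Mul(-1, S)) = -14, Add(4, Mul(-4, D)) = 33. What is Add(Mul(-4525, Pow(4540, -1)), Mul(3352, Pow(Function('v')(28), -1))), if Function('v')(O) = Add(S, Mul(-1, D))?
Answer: Rational(12064959, 109868) ≈ 109.81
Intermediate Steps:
D = Rational(-29, 4) (D = Add(1, Mul(Rational(-1, 4), 33)) = Add(1, Rational(-33, 4)) = Rational(-29, 4) ≈ -7.2500)
S = 23 (S = Add(9, Mul(-1, -14)) = Add(9, 14) = 23)
Function('v')(O) = Rational(121, 4) (Function('v')(O) = Add(23, Mul(-1, Rational(-29, 4))) = Add(23, Rational(29, 4)) = Rational(121, 4))
Add(Mul(-4525, Pow(4540, -1)), Mul(3352, Pow(Function('v')(28), -1))) = Add(Mul(-4525, Pow(4540, -1)), Mul(3352, Pow(Rational(121, 4), -1))) = Add(Mul(-4525, Rational(1, 4540)), Mul(3352, Rational(4, 121))) = Add(Rational(-905, 908), Rational(13408, 121)) = Rational(12064959, 109868)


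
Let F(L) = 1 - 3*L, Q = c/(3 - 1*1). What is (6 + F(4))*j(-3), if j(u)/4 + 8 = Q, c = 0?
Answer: 160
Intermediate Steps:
Q = 0 (Q = 0/(3 - 1*1) = 0/(3 - 1) = 0/2 = 0*(½) = 0)
j(u) = -32 (j(u) = -32 + 4*0 = -32 + 0 = -32)
(6 + F(4))*j(-3) = (6 + (1 - 3*4))*(-32) = (6 + (1 - 12))*(-32) = (6 - 11)*(-32) = -5*(-32) = 160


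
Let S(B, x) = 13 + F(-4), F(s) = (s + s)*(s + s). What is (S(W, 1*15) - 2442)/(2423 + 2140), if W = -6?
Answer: -2365/4563 ≈ -0.51830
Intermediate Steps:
F(s) = 4*s² (F(s) = (2*s)*(2*s) = 4*s²)
S(B, x) = 77 (S(B, x) = 13 + 4*(-4)² = 13 + 4*16 = 13 + 64 = 77)
(S(W, 1*15) - 2442)/(2423 + 2140) = (77 - 2442)/(2423 + 2140) = -2365/4563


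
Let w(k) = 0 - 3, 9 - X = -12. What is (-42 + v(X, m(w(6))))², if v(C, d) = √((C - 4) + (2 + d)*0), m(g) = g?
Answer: (42 - √17)² ≈ 1434.7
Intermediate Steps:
X = 21 (X = 9 - 1*(-12) = 9 + 12 = 21)
w(k) = -3
v(C, d) = √(-4 + C) (v(C, d) = √((-4 + C) + 0) = √(-4 + C))
(-42 + v(X, m(w(6))))² = (-42 + √(-4 + 21))² = (-42 + √17)²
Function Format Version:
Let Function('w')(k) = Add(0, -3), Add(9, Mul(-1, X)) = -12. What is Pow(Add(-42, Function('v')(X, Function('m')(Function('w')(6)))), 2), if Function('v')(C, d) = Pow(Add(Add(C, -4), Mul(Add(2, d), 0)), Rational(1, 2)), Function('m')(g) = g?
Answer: Pow(Add(42, Mul(-1, Pow(17, Rational(1, 2)))), 2) ≈ 1434.7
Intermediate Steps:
X = 21 (X = Add(9, Mul(-1, -12)) = Add(9, 12) = 21)
Function('w')(k) = -3
Function('v')(C, d) = Pow(Add(-4, C), Rational(1, 2)) (Function('v')(C, d) = Pow(Add(Add(-4, C), 0), Rational(1, 2)) = Pow(Add(-4, C), Rational(1, 2)))
Pow(Add(-42, Function('v')(X, Function('m')(Function('w')(6)))), 2) = Pow(Add(-42, Pow(Add(-4, 21), Rational(1, 2))), 2) = Pow(Add(-42, Pow(17, Rational(1, 2))), 2)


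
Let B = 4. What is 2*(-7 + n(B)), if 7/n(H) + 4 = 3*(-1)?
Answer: -16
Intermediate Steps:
n(H) = -1 (n(H) = 7/(-4 + 3*(-1)) = 7/(-4 - 3) = 7/(-7) = 7*(-⅐) = -1)
2*(-7 + n(B)) = 2*(-7 - 1) = 2*(-8) = -16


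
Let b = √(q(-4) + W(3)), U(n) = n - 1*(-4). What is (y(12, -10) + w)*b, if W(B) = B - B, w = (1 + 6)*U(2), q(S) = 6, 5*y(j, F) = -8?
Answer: 202*√6/5 ≈ 98.959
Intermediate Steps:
U(n) = 4 + n (U(n) = n + 4 = 4 + n)
y(j, F) = -8/5 (y(j, F) = (⅕)*(-8) = -8/5)
w = 42 (w = (1 + 6)*(4 + 2) = 7*6 = 42)
W(B) = 0
b = √6 (b = √(6 + 0) = √6 ≈ 2.4495)
(y(12, -10) + w)*b = (-8/5 + 42)*√6 = 202*√6/5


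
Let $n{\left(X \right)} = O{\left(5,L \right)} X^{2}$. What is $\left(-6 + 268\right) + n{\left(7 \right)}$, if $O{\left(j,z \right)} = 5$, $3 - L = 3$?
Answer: $507$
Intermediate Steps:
$L = 0$ ($L = 3 - 3 = 0$)
$n{\left(X \right)} = 5 X^{2}$
$\left(-6 + 268\right) + n{\left(7 \right)} = \left(-6 + 268\right) + 5 \cdot 7^{2} = 262 + 5 \cdot 49 = 262 + 245 = 507$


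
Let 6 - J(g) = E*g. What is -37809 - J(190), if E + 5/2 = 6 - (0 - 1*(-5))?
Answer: -38100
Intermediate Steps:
E = -3/2 (E = -5/2 + (6 - (0 - 1*(-5))) = -5/2 + (6 - (0 + 5)) = -5/2 + (6 - 1*5) = -5/2 + (6 - 5) = -5/2 + 1 = -3/2 ≈ -1.5000)
J(g) = 6 + 3*g/2 (J(g) = 6 - (-3)*g/2 = 6 + 3*g/2)
-37809 - J(190) = -37809 - (6 + (3/2)*190) = -37809 - (6 + 285) = -37809 - 1*291 = -37809 - 291 = -38100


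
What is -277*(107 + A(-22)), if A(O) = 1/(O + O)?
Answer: -1303839/44 ≈ -29633.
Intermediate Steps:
A(O) = 1/(2*O)
-277*(107 + A(-22)) = -277*(107 + (½)/(-22)) = -277*(107 + (½)*(-1/22)) = -277*(107 - 1/44) = -277*4707/44 = -1303839/44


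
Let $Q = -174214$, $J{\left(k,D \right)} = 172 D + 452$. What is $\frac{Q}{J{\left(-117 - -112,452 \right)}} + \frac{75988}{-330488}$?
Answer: $- \frac{1984924815}{807588739} \approx -2.4578$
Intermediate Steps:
$J{\left(k,D \right)} = 452 + 172 D$
$\frac{Q}{J{\left(-117 - -112,452 \right)}} + \frac{75988}{-330488} = - \frac{174214}{452 + 172 \cdot 452} + \frac{75988}{-330488} = - \frac{174214}{452 + 77744} + 75988 \left(- \frac{1}{330488}\right) = - \frac{174214}{78196} - \frac{18997}{82622} = \left(-174214\right) \frac{1}{78196} - \frac{18997}{82622} = - \frac{87107}{39098} - \frac{18997}{82622} = - \frac{1984924815}{807588739}$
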